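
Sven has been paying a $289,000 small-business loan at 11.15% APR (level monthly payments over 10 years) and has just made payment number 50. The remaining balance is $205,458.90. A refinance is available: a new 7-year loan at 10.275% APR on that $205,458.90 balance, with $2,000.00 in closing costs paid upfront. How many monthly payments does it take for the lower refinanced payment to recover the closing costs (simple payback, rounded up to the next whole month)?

4 months

Current payment = 289,000 × 11.15%/12 / (1 − (1+0.0092917)^−120) = $4,005.55.
Refinanced payment = 205,458.90 × 0.0085625 / (1 − (1+0.0085625)^−84) = $3,440.13.
Monthly savings = $4,005.55 − $3,440.13 = $565.42.
Break-even = $2,000.00 / $565.42 = 3.54 → 4 months.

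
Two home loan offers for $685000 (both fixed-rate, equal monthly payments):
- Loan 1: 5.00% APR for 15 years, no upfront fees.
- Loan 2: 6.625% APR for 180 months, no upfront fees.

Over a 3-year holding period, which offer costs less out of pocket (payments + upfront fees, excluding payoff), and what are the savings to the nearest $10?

Loan 1 by $21,500

Loan 1: at 5.00% the monthly rate is 0.0041667, so the payment is 685,000 × 0.0041667 / (1 − 1.0041667^−180) = $5,416.94.
Loan 2: monthly rate = 6.625%/12 = 0.0055208; payment = 685,000 × 0.0055208 / (1 − (1+0.0055208)^−180) = $6,014.26.
Over 36 months: Loan 1 costs 36 × $5,416.94 = $195,009.84; Loan 2 costs 36 × $6,014.26 = $216,513.36.
Loan 1 is cheaper by $216,513.36 − $195,009.84 = $21,503.52.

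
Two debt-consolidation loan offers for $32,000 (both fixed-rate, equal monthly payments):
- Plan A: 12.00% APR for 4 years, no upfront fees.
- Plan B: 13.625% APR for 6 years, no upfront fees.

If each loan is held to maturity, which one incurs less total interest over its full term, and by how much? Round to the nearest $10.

Plan A: at 12.00% the monthly rate is 0.0100000, so the payment is 32,000 × 0.0100000 / (1 − 1.0100000^−48) = $842.68.
Total interest on Plan A = 48 × $842.68 − $32,000 = $8,448.64.
Plan B: at 13.625% the monthly rate is 0.0113542, so the payment is 32,000 × 0.0113542 / (1 − 1.0113542^−72) = $652.98.
Total interest on Plan B = 72 × $652.98 − $32,000 = $15,014.56.
Plan A is lower by $6,565.92.

Plan A by $6,570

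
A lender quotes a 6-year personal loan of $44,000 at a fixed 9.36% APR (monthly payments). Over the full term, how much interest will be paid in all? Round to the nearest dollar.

Monthly rate = 9.36%/12 = 0.0078000; payment = 44,000 × 0.0078000 / (1 − (1+0.0078000)^−72) = $801.01.
Total paid = 72 × $801.01 = $57,672.72; interest = $57,672.72 − $44,000 = $13,672.72.

$13,673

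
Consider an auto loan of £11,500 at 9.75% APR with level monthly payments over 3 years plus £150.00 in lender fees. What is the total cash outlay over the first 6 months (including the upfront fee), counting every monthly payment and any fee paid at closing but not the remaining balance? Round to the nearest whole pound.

£2,368

Monthly rate = 9.75%/12 = 0.0081250; payment = 11,500 × 0.0081250 / (1 − (1+0.0081250)^−36) = £369.72.
Total outlay = 6 × £369.72 + £150.00 = £2,368.32.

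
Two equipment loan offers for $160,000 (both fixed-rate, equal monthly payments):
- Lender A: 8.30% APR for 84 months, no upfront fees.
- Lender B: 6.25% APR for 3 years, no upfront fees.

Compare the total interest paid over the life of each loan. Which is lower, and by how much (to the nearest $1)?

Lender B by $35,610

Lender A: monthly rate = 8.3%/12 = 0.0069167; payment = 160,000 × 0.0069167 / (1 − (1+0.0069167)^−84) = $2,517.78.
Total interest on Lender A = 84 × $2,517.78 − $160,000 = $51,493.52.
Lender B: monthly rate = 6.25%/12 = 0.0052083; payment = 160,000 × 0.0052083 / (1 − (1+0.0052083)^−36) = $4,885.65.
Total interest on Lender B = 36 × $4,885.65 − $160,000 = $15,883.40.
Lender B is lower by $35,610.12.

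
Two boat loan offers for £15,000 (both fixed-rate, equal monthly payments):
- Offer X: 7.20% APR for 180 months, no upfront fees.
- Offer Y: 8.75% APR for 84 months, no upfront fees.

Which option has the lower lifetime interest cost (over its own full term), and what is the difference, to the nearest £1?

Offer Y by £4,459

Offer X: monthly rate = 7.2%/12 = 0.0060000; payment = 15,000 × 0.0060000 / (1 − (1+0.0060000)^−180) = £136.51.
Total interest on Offer X = 180 × £136.51 − £15,000 = £9,571.80.
Offer Y: at 8.75% the monthly rate is 0.0072917, so the payment is 15,000 × 0.0072917 / (1 − 1.0072917^−84) = £239.44.
Total interest on Offer Y = 84 × £239.44 − £15,000 = £5,112.96.
Offer Y is lower by £4,458.84.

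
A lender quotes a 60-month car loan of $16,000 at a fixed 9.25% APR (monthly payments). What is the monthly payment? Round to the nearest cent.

$334.08

Monthly rate = 9.25%/12 = 0.0077083; payment = 16,000 × 0.0077083 / (1 − (1+0.0077083)^−60) = $334.08.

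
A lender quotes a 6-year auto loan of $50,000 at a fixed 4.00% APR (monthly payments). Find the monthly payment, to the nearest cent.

At 4.00% the monthly rate is 0.0033333, so the payment is 50,000 × 0.0033333 / (1 − 1.0033333^−72) = $782.26.

$782.26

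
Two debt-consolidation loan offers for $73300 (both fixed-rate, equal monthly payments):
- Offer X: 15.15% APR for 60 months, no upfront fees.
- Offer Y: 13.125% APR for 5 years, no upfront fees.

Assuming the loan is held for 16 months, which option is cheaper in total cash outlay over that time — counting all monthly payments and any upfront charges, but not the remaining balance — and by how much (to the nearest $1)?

Offer Y by $1,233

Offer X: at 15.15% the monthly rate is 0.0126250, so the payment is 73,300 × 0.0126250 / (1 − 1.0126250^−60) = $1,749.58.
Offer Y: monthly rate = 13.125%/12 = 0.0109375; payment = 73,300 × 0.0109375 / (1 − (1+0.0109375)^−60) = $1,672.49.
Over 16 months: Offer X costs 16 × $1,749.58 = $27,993.28; Offer Y costs 16 × $1,672.49 = $26,759.84.
Offer Y is cheaper by $27,993.28 − $26,759.84 = $1,233.44.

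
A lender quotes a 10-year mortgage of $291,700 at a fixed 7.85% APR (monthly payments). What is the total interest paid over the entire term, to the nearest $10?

Monthly rate = 7.85%/12 = 0.0065417; payment = 291,700 × 0.0065417 / (1 − (1+0.0065417)^−120) = $3,516.05.
Total paid = 120 × $3,516.05 = $421,926.00; interest = $421,926.00 − $291,700 = $130,226.00.

$130,230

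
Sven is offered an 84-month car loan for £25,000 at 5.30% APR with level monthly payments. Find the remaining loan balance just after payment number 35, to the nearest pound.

£15,693

With monthly rate i = 5.3%/12 = 0.0044167, the balance after k of n payments is P · [(1+i)^n − (1+i)^k] / [(1+i)^n − 1].
(1+0.0044167)^84 = 1.44799974 and (1+0.0044167)^35 = 1.16677434, so the balance is 25,000 × (1.44799974 − 1.16677434) / (1.44799974 − 1) = £15,693.39.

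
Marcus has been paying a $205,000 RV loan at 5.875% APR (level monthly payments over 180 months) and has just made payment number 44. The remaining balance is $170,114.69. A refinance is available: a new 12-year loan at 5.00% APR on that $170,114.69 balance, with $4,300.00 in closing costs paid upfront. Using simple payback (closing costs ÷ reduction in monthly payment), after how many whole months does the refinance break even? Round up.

Current payment = 205,000 × 5.875%/12 / (1 − (1+0.0048958)^−180) = $1,716.09.
Refinanced payment = 170,114.69 × 0.0041667 / (1 − (1+0.0041667)^−144) = $1,573.37.
Monthly savings = $1,716.09 − $1,573.37 = $142.72.
Break-even = $4,300.00 / $142.72 = 30.13 → 31 months.

31 months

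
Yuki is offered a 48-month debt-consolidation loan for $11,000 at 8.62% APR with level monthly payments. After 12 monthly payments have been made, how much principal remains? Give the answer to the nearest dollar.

$8,594

With monthly rate i = 8.62%/12 = 0.0071833, the balance after k of n payments is P · [(1+i)^n − (1+i)^k] / [(1+i)^n − 1].
(1+0.0071833)^48 = 1.40996868 and (1+0.0071833)^12 = 1.08968850, so the balance is 11,000 × (1.40996868 − 1.08968850) / (1.40996868 − 1) = $8,593.54.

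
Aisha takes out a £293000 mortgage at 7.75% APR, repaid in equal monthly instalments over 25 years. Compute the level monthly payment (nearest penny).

At 7.75% the monthly rate is 0.0064583, so the payment is 293,000 × 0.0064583 / (1 − 1.0064583^−300) = £2,213.11.

£2,213.11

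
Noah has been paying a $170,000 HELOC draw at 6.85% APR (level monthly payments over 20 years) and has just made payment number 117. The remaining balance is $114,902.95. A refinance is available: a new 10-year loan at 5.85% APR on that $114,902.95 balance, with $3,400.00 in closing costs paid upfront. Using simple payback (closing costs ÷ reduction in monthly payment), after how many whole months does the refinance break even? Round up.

Current payment = 170,000 × 6.85%/12 / (1 − (1+0.0057083)^−240) = $1,302.75.
Refinanced payment = 114,902.95 × 0.0048750 / (1 − (1+0.0048750)^−120) = $1,267.02.
Monthly savings = $1,302.75 − $1,267.02 = $35.73.
Break-even = $3,400.00 / $35.73 = 95.16 → 96 months.

96 months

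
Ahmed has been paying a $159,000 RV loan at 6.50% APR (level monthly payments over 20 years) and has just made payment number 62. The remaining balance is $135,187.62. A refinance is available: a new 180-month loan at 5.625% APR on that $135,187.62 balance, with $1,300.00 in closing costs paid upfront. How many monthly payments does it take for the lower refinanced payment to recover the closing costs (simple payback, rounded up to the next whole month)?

19 months

Current payment = 159,000 × 6.5%/12 / (1 − (1+0.0054167)^−240) = $1,185.46.
Refinanced payment = 135,187.62 × 0.0046875 / (1 − (1+0.0046875)^−180) = $1,113.58.
Monthly savings = $1,185.46 − $1,113.58 = $71.88.
Break-even = $1,300.00 / $71.88 = 18.09 → 19 months.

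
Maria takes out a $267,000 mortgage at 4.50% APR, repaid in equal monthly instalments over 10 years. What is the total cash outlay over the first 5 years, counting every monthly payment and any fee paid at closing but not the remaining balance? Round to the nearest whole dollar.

Monthly rate = 4.5%/12 = 0.0037500; payment = 267,000 × 0.0037500 / (1 − (1+0.0037500)^−120) = $2,767.15.
Total outlay = 60 × $2,767.15 = $166,029.00.

$166,029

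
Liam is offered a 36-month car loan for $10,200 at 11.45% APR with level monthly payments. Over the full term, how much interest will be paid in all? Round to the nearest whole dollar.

At 11.45% the monthly rate is 0.0095417, so the payment is 10,200 × 0.0095417 / (1 − 1.0095417^−36) = $336.11.
Total paid = 36 × $336.11 = $12,099.96; interest = $12,099.96 − $10,200 = $1,899.96.

$1,900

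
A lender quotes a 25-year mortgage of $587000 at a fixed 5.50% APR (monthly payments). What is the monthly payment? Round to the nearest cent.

$3,604.69

At 5.50% the monthly rate is 0.0045833, so the payment is 587,000 × 0.0045833 / (1 − 1.0045833^−300) = $3,604.69.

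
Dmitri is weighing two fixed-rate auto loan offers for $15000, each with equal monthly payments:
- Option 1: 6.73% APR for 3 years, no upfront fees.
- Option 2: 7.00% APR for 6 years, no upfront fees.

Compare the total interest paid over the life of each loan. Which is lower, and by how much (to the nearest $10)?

Option 1: monthly rate = 6.73%/12 = 0.0056083; payment = 15,000 × 0.0056083 / (1 − (1+0.0056083)^−36) = $461.31.
Total interest on Option 1 = 36 × $461.31 − $15,000 = $1,607.16.
Option 2: monthly rate = 7%/12 = 0.0058333; payment = 15,000 × 0.0058333 / (1 − (1+0.0058333)^−72) = $255.74.
Total interest on Option 2 = 72 × $255.74 − $15,000 = $3,413.28.
Option 1 is lower by $1,806.12.

Option 1 by $1,810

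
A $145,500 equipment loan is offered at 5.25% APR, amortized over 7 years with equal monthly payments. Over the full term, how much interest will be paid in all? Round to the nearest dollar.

$28,684

Monthly rate = 5.25%/12 = 0.0043750; payment = 145,500 × 0.0043750 / (1 − (1+0.0043750)^−84) = $2,073.62.
Total paid = 84 × $2,073.62 = $174,184.08; interest = $174,184.08 − $145,500 = $28,684.08.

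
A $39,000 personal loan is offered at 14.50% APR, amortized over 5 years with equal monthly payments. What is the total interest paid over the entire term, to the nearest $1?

$16,056

Monthly rate = 14.5%/12 = 0.0120833; payment = 39,000 × 0.0120833 / (1 − (1+0.0120833)^−60) = $917.60.
Total paid = 60 × $917.60 = $55,056.00; interest = $55,056.00 − $39,000 = $16,056.00.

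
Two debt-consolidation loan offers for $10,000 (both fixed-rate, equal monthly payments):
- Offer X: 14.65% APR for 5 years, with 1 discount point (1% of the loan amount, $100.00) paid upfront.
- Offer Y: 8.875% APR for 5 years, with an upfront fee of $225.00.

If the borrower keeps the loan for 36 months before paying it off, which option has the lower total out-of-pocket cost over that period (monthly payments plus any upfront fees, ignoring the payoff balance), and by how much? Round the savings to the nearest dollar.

Offer X: at 14.65% the monthly rate is 0.0122083, so the payment is 10,000 × 0.0122083 / (1 − 1.0122083^−60) = $236.07.
Offer Y: monthly rate = 8.875%/12 = 0.0073958; payment = 10,000 × 0.0073958 / (1 − (1+0.0073958)^−60) = $206.98.
Over 36 months: Offer X costs 36 × $236.07 + $100.00 = $8,598.52; Offer Y costs 36 × $206.98 + $225.00 = $7,676.28.
Offer Y is cheaper by $8,598.52 − $7,676.28 = $922.24.

Offer Y by $922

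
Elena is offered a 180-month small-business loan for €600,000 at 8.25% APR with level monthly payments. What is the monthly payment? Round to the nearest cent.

Monthly rate = 8.25%/12 = 0.0068750; payment = 600,000 × 0.0068750 / (1 − (1+0.0068750)^−180) = €5,820.84.

€5,820.84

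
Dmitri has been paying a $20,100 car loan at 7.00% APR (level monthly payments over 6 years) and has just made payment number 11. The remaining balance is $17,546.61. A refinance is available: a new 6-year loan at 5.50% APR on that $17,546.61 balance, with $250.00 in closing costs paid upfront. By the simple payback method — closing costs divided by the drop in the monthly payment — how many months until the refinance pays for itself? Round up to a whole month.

5 months

Current payment = 20,100 × 7%/12 / (1 − (1+0.0058333)^−72) = $342.69.
Refinanced payment = 17,546.61 × 0.0045833 / (1 − (1+0.0045833)^−72) = $286.67.
Monthly savings = $342.69 − $286.67 = $56.02.
Break-even = $250.00 / $56.02 = 4.46 → 5 months.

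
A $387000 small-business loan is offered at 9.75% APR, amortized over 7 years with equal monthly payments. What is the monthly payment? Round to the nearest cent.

Monthly rate = 9.75%/12 = 0.0081250; payment = 387,000 × 0.0081250 / (1 − (1+0.0081250)^−84) = $6,374.78.

$6,374.78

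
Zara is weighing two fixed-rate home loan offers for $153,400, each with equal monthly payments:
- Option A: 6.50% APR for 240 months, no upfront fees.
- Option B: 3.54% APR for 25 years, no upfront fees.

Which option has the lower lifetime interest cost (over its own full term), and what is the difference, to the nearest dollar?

Option A: at 6.50% the monthly rate is 0.0054167, so the payment is 153,400 × 0.0054167 / (1 − 1.0054167^−240) = $1,143.71.
Total interest on Option A = 240 × $1,143.71 − $153,400 = $121,090.40.
Option B: monthly rate = 3.54%/12 = 0.0029500; payment = 153,400 × 0.0029500 / (1 − (1+0.0029500)^−300) = $771.25.
Total interest on Option B = 300 × $771.25 − $153,400 = $77,975.00.
Option B is lower by $43,115.40.

Option B by $43,115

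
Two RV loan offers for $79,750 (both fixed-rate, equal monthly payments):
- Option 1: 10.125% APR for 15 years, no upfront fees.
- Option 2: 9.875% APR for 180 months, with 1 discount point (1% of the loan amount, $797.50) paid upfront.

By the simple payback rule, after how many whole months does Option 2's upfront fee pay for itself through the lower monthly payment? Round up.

Option 1: at 10.125% the monthly rate is 0.0084375, so the payment is 79,750 × 0.0084375 / (1 − 1.0084375^−180) = $863.11.
Option 2: monthly rate = 9.875%/12 = 0.0082292; payment = 79,750 × 0.0082292 / (1 − (1+0.0082292)^−180) = $850.91.
Monthly savings = $863.11 − $850.91 = $12.20.
Break-even = $797.50 / $12.20 = 65.37 → 66 months.

66 months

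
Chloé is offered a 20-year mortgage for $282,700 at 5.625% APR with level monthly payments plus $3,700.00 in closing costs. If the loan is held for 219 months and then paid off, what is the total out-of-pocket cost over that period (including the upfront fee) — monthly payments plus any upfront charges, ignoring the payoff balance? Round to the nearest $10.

Monthly rate = 5.625%/12 = 0.0046875; payment = 282,700 × 0.0046875 / (1 − (1+0.0046875)^−240) = $1,964.67.
Total outlay = 219 × $1,964.67 + $3,700.00 = $433,962.73.

$433,960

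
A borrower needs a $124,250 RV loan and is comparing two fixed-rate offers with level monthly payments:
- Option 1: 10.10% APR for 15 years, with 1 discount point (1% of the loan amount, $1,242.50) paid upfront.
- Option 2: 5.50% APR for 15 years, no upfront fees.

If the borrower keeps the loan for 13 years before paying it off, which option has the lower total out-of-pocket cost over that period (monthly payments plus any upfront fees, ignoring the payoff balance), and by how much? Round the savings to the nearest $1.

Option 2 by $52,345

Option 1: at 10.10% the monthly rate is 0.0084167, so the payment is 124,250 × 0.0084167 / (1 − 1.0084167^−180) = $1,342.81.
Option 2: at 5.50% the monthly rate is 0.0045833, so the payment is 124,250 × 0.0045833 / (1 − 1.0045833^−180) = $1,015.23.
Over 156 months: Option 1 costs 156 × $1,342.81 + $1,242.50 = $210,720.86; Option 2 costs 156 × $1,015.23 = $158,375.88.
Option 2 is cheaper by $210,720.86 − $158,375.88 = $52,344.98.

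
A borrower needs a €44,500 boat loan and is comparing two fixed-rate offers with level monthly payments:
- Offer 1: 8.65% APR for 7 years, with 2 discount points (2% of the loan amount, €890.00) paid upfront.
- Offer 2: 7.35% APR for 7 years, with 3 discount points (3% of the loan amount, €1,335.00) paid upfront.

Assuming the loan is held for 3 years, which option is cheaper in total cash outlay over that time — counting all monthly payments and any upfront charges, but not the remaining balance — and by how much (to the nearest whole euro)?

Offer 2 by €593

Offer 1: at 8.65% the monthly rate is 0.0072083, so the payment is 44,500 × 0.0072083 / (1 − 1.0072083^−84) = €708.08.
Offer 2: at 7.35% the monthly rate is 0.0061250, so the payment is 44,500 × 0.0061250 / (1 − 1.0061250^−84) = €679.26.
Over 36 months: Offer 1 costs 36 × €708.08 + €890.00 = €26,380.88; Offer 2 costs 36 × €679.26 + €1,335.00 = €25,788.36.
Offer 2 is cheaper by €26,380.88 − €25,788.36 = €592.52.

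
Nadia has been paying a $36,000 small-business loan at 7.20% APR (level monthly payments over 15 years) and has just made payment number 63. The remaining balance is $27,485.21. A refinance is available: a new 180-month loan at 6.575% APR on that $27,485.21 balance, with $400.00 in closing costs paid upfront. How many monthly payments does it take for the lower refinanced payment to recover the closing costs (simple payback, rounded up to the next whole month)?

5 months

Current payment = 36,000 × 7.2%/12 / (1 − (1+0.0060000)^−180) = $327.62.
Refinanced payment = 27,485.21 × 0.0054792 / (1 − (1+0.0054792)^−180) = $240.56.
Monthly savings = $327.62 − $240.56 = $87.06.
Break-even = $400.00 / $87.06 = 4.59 → 5 months.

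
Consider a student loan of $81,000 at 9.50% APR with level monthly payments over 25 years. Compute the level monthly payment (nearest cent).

$707.69

Monthly rate = 9.5%/12 = 0.0079167; payment = 81,000 × 0.0079167 / (1 − (1+0.0079167)^−300) = $707.69.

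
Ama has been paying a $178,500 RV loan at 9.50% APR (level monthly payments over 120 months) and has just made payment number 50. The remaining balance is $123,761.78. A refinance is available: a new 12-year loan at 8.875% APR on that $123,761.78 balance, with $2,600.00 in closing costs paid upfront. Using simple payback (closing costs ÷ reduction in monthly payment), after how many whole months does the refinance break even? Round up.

Current payment = 178,500 × 9.5%/12 / (1 − (1+0.0079167)^−120) = $2,309.75.
Refinanced payment = 123,761.78 × 0.0073958 / (1 − (1+0.0073958)^−144) = $1,399.75.
Monthly savings = $2,309.75 − $1,399.75 = $910.00.
Break-even = $2,600.00 / $910.00 = 2.86 → 3 months.

3 months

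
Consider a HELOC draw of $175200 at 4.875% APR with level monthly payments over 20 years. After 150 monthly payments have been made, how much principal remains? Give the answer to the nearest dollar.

$86,105

With monthly rate i = 4.875%/12 = 0.0040625, the balance after k of n payments is P · [(1+i)^n − (1+i)^k] / [(1+i)^n − 1].
(1+0.0040625)^240 = 2.64593600 and (1+0.0040625)^150 = 1.83701239, so the balance is 175,200 × (2.64593600 − 1.83701239) / (2.64593600 − 1) = $86,105.06.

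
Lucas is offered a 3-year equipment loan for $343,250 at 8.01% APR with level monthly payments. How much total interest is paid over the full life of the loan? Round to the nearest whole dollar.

$44,030

Monthly rate = 8.01%/12 = 0.0066750; payment = 343,250 × 0.0066750 / (1 − (1+0.0066750)^−36) = $10,757.79.
Total paid = 36 × $10,757.79 = $387,280.44; interest = $387,280.44 − $343,250 = $44,030.44.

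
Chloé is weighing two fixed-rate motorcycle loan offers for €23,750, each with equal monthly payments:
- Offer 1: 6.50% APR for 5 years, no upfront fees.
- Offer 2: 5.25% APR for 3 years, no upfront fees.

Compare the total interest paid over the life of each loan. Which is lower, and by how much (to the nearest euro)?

Offer 1: monthly rate = 6.5%/12 = 0.0054167; payment = 23,750 × 0.0054167 / (1 − (1+0.0054167)^−60) = €464.70.
Total interest on Offer 1 = 60 × €464.70 − €23,750 = €4,132.00.
Offer 2: at 5.25% the monthly rate is 0.0043750, so the payment is 23,750 × 0.0043750 / (1 − 1.0043750^−36) = €714.48.
Total interest on Offer 2 = 36 × €714.48 − €23,750 = €1,971.28.
Offer 2 is lower by €2,160.72.

Offer 2 by €2,161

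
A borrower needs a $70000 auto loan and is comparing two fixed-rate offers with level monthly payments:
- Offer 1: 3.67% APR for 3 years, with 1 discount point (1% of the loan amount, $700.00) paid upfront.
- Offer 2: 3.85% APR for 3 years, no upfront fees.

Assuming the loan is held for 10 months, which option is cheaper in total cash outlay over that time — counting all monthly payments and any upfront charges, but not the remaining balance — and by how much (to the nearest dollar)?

Offer 1: monthly rate = 3.67%/12 = 0.0030583; payment = 70,000 × 0.0030583 / (1 − (1+0.0030583)^−36) = $2,056.42.
Offer 2: monthly rate = 3.85%/12 = 0.0032083; payment = 70,000 × 0.0032083 / (1 − (1+0.0032083)^−36) = $2,062.01.
Over 10 months: Offer 1 costs 10 × $2,056.42 + $700.00 = $21,264.20; Offer 2 costs 10 × $2,062.01 = $20,620.10.
Offer 2 is cheaper by $21,264.20 − $20,620.10 = $644.10.

Offer 2 by $644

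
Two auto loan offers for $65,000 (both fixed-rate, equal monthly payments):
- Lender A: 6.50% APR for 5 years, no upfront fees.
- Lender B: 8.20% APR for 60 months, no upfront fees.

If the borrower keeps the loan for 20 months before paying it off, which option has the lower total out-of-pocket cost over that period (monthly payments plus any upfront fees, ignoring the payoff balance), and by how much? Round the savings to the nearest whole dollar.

Lender A: monthly rate = 6.5%/12 = 0.0054167; payment = 65,000 × 0.0054167 / (1 − (1+0.0054167)^−60) = $1,271.80.
Lender B: at 8.20% the monthly rate is 0.0068333, so the payment is 65,000 × 0.0068333 / (1 − 1.0068333^−60) = $1,324.20.
Over 20 months: Lender A costs 20 × $1,271.80 = $25,436.00; Lender B costs 20 × $1,324.20 = $26,484.00.
Lender A is cheaper by $26,484.00 − $25,436.00 = $1,048.00.

Lender A by $1,048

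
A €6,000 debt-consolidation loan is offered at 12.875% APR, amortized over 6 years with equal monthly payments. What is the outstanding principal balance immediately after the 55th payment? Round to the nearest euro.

€1,856

With monthly rate i = 12.875%/12 = 0.0107292, the balance after k of n payments is P · [(1+i)^n − (1+i)^k] / [(1+i)^n − 1].
(1+0.0107292)^72 = 2.15628162 and (1+0.0107292)^55 = 1.79851436, so the balance is 6,000 × (2.15628162 − 1.79851436) / (2.15628162 − 1) = €1,856.47.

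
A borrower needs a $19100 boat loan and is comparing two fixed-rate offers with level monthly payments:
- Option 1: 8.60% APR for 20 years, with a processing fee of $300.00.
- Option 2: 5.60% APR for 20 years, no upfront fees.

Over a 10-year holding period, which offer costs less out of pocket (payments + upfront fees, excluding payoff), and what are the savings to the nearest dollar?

Option 2 by $4,440

Option 1: monthly rate = 8.6%/12 = 0.0071667; payment = 19,100 × 0.0071667 / (1 − (1+0.0071667)^−240) = $166.97.
Option 2: at 5.60% the monthly rate is 0.0046667, so the payment is 19,100 × 0.0046667 / (1 − 1.0046667^−240) = $132.47.
Over 120 months: Option 1 costs 120 × $166.97 + $300.00 = $20,336.40; Option 2 costs 120 × $132.47 = $15,896.40.
Option 2 is cheaper by $20,336.40 − $15,896.40 = $4,440.00.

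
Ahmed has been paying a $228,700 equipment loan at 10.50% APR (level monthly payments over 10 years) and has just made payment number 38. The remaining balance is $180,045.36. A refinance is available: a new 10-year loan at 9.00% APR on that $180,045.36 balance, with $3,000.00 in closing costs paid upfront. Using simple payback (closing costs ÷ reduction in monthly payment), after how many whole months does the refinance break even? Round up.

4 months

Current payment = 228,700 × 10.5%/12 / (1 − (1+0.0087500)^−120) = $3,085.96.
Refinanced payment = 180,045.36 × 0.0075000 / (1 − (1+0.0075000)^−120) = $2,280.74.
Monthly savings = $3,085.96 − $2,280.74 = $805.22.
Break-even = $3,000.00 / $805.22 = 3.73 → 4 months.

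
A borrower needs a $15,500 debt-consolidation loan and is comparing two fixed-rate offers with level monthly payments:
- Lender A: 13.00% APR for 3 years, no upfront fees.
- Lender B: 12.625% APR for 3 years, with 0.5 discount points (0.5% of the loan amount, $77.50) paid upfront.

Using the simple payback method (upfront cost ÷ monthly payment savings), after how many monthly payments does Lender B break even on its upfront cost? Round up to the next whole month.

28 months

Lender A: at 13.00% the monthly rate is 0.0108333, so the payment is 15,500 × 0.0108333 / (1 − 1.0108333^−36) = $522.26.
Lender B: at 12.625% the monthly rate is 0.0105208, so the payment is 15,500 × 0.0105208 / (1 − 1.0105208^−36) = $519.46.
Monthly savings = $522.26 − $519.46 = $2.80.
Break-even = $77.50 / $2.80 = 27.68 → 28 months.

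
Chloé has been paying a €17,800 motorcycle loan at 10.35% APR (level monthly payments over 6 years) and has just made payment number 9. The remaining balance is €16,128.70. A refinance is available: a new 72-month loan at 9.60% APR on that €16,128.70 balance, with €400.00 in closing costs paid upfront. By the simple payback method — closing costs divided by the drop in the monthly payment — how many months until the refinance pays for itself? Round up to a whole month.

11 months

Current payment = 17,800 × 10.35%/12 / (1 − (1+0.0086250)^−72) = €332.91.
Refinanced payment = 16,128.70 × 0.0080000 / (1 − (1+0.0080000)^−72) = €295.55.
Monthly savings = €332.91 − €295.55 = €37.36.
Break-even = €400.00 / €37.36 = 10.71 → 11 months.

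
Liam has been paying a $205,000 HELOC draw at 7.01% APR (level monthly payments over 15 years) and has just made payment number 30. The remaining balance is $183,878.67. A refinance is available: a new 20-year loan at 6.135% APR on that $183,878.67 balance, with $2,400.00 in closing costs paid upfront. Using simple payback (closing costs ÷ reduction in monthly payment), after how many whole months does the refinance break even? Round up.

Current payment = 205,000 × 7.01%/12 / (1 − (1+0.0058417)^−180) = $1,843.74.
Refinanced payment = 183,878.67 × 0.0051125 / (1 − (1+0.0051125)^−240) = $1,331.72.
Monthly savings = $1,843.74 − $1,331.72 = $512.02.
Break-even = $2,400.00 / $512.02 = 4.69 → 5 months.

5 months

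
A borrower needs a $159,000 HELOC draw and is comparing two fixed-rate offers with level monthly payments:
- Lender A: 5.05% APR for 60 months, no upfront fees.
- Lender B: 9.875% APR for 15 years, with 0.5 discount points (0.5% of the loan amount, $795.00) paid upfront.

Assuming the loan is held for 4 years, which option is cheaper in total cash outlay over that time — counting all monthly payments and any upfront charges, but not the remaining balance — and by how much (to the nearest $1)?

Lender B by $61,974

Lender A: at 5.05% the monthly rate is 0.0042083, so the payment is 159,000 × 0.0042083 / (1 − 1.0042083^−60) = $3,004.17.
Lender B: monthly rate = 9.875%/12 = 0.0082292; payment = 159,000 × 0.0082292 / (1 − (1+0.0082292)^−180) = $1,696.48.
Over 48 months: Lender A costs 48 × $3,004.17 = $144,200.16; Lender B costs 48 × $1,696.48 + $795.00 = $82,226.04.
Lender B is cheaper by $144,200.16 − $82,226.04 = $61,974.12.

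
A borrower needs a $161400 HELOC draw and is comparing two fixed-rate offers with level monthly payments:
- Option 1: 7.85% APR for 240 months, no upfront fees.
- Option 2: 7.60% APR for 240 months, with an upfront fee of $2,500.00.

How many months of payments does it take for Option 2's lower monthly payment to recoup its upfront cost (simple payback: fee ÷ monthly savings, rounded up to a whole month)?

101 months

Option 1: monthly rate = 7.85%/12 = 0.0065417; payment = 161,400 × 0.0065417 / (1 − (1+0.0065417)^−240) = $1,334.99.
Option 2: at 7.60% the monthly rate is 0.0063333, so the payment is 161,400 × 0.0063333 / (1 − 1.0063333^−240) = $1,310.11.
Monthly savings = $1,334.99 − $1,310.11 = $24.88.
Break-even = $2,500.00 / $24.88 = 100.48 → 101 months.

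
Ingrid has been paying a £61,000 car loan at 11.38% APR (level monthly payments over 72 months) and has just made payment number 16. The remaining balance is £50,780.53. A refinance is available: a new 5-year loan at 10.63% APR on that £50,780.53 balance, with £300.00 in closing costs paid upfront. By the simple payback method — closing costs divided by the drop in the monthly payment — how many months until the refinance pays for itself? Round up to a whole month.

Current payment = 61,000 × 11.38%/12 / (1 − (1+0.0094833)^−72) = £1,172.99.
Refinanced payment = 50,780.53 × 0.0088583 / (1 − (1+0.0088583)^−60) = £1,094.74.
Monthly savings = £1,172.99 − £1,094.74 = £78.25.
Break-even = £300.00 / £78.25 = 3.83 → 4 months.

4 months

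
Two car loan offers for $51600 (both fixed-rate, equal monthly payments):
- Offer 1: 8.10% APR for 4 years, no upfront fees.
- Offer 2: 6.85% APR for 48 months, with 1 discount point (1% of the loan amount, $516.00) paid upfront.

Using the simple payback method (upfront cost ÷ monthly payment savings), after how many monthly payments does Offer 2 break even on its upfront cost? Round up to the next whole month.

Offer 1: at 8.10% the monthly rate is 0.0067500, so the payment is 51,600 × 0.0067500 / (1 − 1.0067500^−48) = $1,262.13.
Offer 2: at 6.85% the monthly rate is 0.0057083, so the payment is 51,600 × 0.0057083 / (1 − 1.0057083^−48) = $1,232.04.
Monthly savings = $1,262.13 − $1,232.04 = $30.09.
Break-even = $516.00 / $30.09 = 17.15 → 18 months.

18 months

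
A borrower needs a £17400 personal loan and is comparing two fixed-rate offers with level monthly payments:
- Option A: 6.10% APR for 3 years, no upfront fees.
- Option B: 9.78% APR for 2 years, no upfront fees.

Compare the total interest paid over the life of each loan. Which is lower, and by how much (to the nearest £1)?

Option A by £143

Option A: at 6.10% the monthly rate is 0.0050833, so the payment is 17,400 × 0.0050833 / (1 − 1.0050833^−36) = £530.13.
Total interest on Option A = 36 × £530.13 − £17,400 = £1,684.68.
Option B: monthly rate = 9.78%/12 = 0.0081500; payment = 17,400 × 0.0081500 / (1 − (1+0.0081500)^−24) = £801.16.
Total interest on Option B = 24 × £801.16 − £17,400 = £1,827.84.
Option A is lower by £143.16.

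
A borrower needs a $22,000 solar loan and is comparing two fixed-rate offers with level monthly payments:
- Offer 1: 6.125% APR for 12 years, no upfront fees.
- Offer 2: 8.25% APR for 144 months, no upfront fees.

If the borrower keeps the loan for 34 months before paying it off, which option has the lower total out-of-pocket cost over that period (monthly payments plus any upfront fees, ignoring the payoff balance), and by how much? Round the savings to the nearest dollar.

Offer 1: monthly rate = 6.125%/12 = 0.0051042; payment = 22,000 × 0.0051042 / (1 − (1+0.0051042)^−144) = $216.11.
Offer 2: at 8.25% the monthly rate is 0.0068750, so the payment is 22,000 × 0.0068750 / (1 − 1.0068750^−144) = $241.17.
Over 34 months: Offer 1 costs 34 × $216.11 = $7,347.74; Offer 2 costs 34 × $241.17 = $8,199.78.
Offer 1 is cheaper by $8,199.78 − $7,347.74 = $852.04.

Offer 1 by $852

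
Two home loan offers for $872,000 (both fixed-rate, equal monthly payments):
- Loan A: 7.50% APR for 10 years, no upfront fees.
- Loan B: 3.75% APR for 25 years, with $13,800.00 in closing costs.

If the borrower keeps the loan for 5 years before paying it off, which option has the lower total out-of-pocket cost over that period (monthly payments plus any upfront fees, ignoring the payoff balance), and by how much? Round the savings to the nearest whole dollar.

Loan B by $338,254

Loan A: monthly rate = 7.5%/12 = 0.0062500; payment = 872,000 × 0.0062500 / (1 − (1+0.0062500)^−120) = $10,350.79.
Loan B: at 3.75% the monthly rate is 0.0031250, so the payment is 872,000 × 0.0031250 / (1 − 1.0031250^−300) = $4,483.22.
Over 60 months: Loan A costs 60 × $10,350.79 = $621,047.40; Loan B costs 60 × $4,483.22 + $13,800.00 = $282,793.20.
Loan B is cheaper by $621,047.40 − $282,793.20 = $338,254.20.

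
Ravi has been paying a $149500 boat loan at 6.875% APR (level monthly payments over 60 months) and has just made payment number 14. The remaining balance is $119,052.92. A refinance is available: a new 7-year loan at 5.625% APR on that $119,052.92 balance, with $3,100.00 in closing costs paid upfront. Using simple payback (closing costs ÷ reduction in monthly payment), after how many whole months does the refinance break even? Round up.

Current payment = 149,500 × 6.875%/12 / (1 − (1+0.0057292)^−60) = $2,951.47.
Refinanced payment = 119,052.92 × 0.0046875 / (1 − (1+0.0046875)^−84) = $1,717.87.
Monthly savings = $2,951.47 − $1,717.87 = $1,233.60.
Break-even = $3,100.00 / $1,233.60 = 2.51 → 3 months.

3 months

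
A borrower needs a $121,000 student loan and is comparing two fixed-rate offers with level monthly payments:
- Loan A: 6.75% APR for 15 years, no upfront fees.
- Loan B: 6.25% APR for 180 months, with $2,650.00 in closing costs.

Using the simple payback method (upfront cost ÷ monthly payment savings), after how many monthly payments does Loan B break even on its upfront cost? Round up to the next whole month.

80 months

Loan A: at 6.75% the monthly rate is 0.0056250, so the payment is 121,000 × 0.0056250 / (1 − 1.0056250^−180) = $1,070.74.
Loan B: at 6.25% the monthly rate is 0.0052083, so the payment is 121,000 × 0.0052083 / (1 − 1.0052083^−180) = $1,037.48.
Monthly savings = $1,070.74 − $1,037.48 = $33.26.
Break-even = $2,650.00 / $33.26 = 79.68 → 80 months.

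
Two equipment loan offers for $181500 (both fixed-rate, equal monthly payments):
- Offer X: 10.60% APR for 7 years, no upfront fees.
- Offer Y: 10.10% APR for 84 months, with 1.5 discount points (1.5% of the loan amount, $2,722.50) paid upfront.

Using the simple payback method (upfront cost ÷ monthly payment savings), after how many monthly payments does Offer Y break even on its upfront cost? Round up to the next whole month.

Offer X: at 10.60% the monthly rate is 0.0088333, so the payment is 181,500 × 0.0088333 / (1 − 1.0088333^−84) = $3,069.68.
Offer Y: monthly rate = 10.1%/12 = 0.0084167; payment = 181,500 × 0.0084167 / (1 − (1+0.0084167)^−84) = $3,022.50.
Monthly savings = $3,069.68 − $3,022.50 = $47.18.
Break-even = $2,722.50 / $47.18 = 57.70 → 58 months.

58 months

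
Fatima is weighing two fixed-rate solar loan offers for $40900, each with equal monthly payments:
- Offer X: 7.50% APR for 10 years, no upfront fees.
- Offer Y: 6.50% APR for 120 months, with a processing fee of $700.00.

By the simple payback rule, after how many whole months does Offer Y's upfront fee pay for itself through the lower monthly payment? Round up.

34 months

Offer X: at 7.50% the monthly rate is 0.0062500, so the payment is 40,900 × 0.0062500 / (1 − 1.0062500^−120) = $485.49.
Offer Y: monthly rate = 6.5%/12 = 0.0054167; payment = 40,900 × 0.0054167 / (1 − (1+0.0054167)^−120) = $464.41.
Monthly savings = $485.49 − $464.41 = $21.08.
Break-even = $700.00 / $21.08 = 33.21 → 34 months.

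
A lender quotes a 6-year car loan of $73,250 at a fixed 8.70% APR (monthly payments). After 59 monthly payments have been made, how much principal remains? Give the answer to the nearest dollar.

With monthly rate i = 8.7%/12 = 0.0072500, the balance after k of n payments is P · [(1+i)^n − (1+i)^k] / [(1+i)^n − 1].
(1+0.0072500)^72 = 1.68222420 and (1+0.0072500)^59 = 1.53143754, so the balance is 73,250 × (1.68222420 − 1.53143754) / (1.68222420 − 1) = $16,189.87.

$16,190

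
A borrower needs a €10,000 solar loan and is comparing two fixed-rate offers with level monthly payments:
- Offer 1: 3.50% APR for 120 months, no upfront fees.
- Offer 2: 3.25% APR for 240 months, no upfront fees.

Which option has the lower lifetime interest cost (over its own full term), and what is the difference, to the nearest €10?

Offer 1: monthly rate = 3.5%/12 = 0.0029167; payment = 10,000 × 0.0029167 / (1 − (1+0.0029167)^−120) = €98.89.
Total interest on Offer 1 = 120 × €98.89 − €10,000 = €1,866.80.
Offer 2: at 3.25% the monthly rate is 0.0027083, so the payment is 10,000 × 0.0027083 / (1 − 1.0027083^−240) = €56.72.
Total interest on Offer 2 = 240 × €56.72 − €10,000 = €3,612.80.
Offer 1 is lower by €1,746.00.

Offer 1 by €1,750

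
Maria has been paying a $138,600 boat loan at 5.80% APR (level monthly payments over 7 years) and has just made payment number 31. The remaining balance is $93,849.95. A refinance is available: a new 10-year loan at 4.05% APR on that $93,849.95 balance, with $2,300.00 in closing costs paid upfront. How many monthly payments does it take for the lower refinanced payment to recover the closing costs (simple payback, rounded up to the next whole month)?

Current payment = 138,600 × 5.8%/12 / (1 − (1+0.0048333)^−84) = $2,011.48.
Refinanced payment = 93,849.95 × 0.0033750 / (1 − (1+0.0033750)^−120) = $952.42.
Monthly savings = $2,011.48 − $952.42 = $1,059.06.
Break-even = $2,300.00 / $1,059.06 = 2.17 → 3 months.

3 months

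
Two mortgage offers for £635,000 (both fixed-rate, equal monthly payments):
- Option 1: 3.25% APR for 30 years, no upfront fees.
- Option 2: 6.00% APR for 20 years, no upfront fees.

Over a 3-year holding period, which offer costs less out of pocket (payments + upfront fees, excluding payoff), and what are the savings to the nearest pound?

Option 1: at 3.25% the monthly rate is 0.0027083, so the payment is 635,000 × 0.0027083 / (1 − 1.0027083^−360) = £2,763.56.
Option 2: monthly rate = 6%/12 = 0.0050000; payment = 635,000 × 0.0050000 / (1 − (1+0.0050000)^−240) = £4,549.34.
Over 36 months: Option 1 costs 36 × £2,763.56 = £99,488.16; Option 2 costs 36 × £4,549.34 = £163,776.24.
Option 1 is cheaper by £163,776.24 − £99,488.16 = £64,288.08.

Option 1 by £64,288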